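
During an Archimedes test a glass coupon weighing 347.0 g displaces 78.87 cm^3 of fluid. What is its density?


Use the definition of density:
  rho = mass / volume
  rho = 347.0 / 78.87 = 4.4 g/cm^3

4.4 g/cm^3


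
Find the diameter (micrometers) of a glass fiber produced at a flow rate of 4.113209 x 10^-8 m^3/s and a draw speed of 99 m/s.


Cross-sectional area from continuity:
  A = Q / v = 4.113209 x 10^-8 / 99 = 4.154757 x 10^-10 m^2
Diameter from circular cross-section:
  d = sqrt(4A / pi) * 10^6 (m -> um)
  d = sqrt(4 * 4.154757 x 10^-10 / pi) * 10^6 = 23.0 um

23.0 um


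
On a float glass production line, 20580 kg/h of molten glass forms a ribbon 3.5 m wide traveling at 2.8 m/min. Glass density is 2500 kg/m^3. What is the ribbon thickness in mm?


Ribbon cross-section from mass balance:
  Volume rate = throughput / density = 20580 / 2500 = 8.232 m^3/h
  thickness = volume rate / (speed * 60 * width), i.e.
  thickness = throughput / (60 * speed * width * density) * 1000
  thickness = 20580 / (60 * 2.8 * 3.5 * 2500) * 1000 = 14.0 mm

14.0 mm


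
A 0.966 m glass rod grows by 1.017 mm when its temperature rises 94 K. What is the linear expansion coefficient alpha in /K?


Rearrange dL = alpha * L0 * dT for alpha:
  alpha = dL / (L0 * dT)
  alpha = (1.017 / 1000) / (0.966 * 94) = 0.0000112 /K = 1.12 x 10^-5 /K

1.12 x 10^-5 /K


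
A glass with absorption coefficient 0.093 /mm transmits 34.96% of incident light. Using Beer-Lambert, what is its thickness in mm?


Rearrange T = exp(-alpha * thickness):
  thickness = -ln(T) / alpha
  T = 34.96/100 = 0.3496
  ln(T) = -1.05097
  -ln(T) = 1.05097
  thickness = 1.05097 / 0.093 = 11.3 mm

11.3 mm


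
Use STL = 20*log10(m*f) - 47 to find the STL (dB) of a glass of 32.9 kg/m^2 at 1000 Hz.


Mass law: STL = 20 * log10(m * f) - 47
  m * f = 32.9 * 1000 = 32900
  log10(32900) = 4.5172
  STL = 20 * 4.5172 - 47 = 90.344 - 47 = 43.3 dB

43.3 dB


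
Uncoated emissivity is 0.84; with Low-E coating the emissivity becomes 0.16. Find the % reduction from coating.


Percentage reduction = (1 - coated/uncoated) * 100
  Ratio = 0.16 / 0.84 = 0.1905
  Reduction = (1 - 0.1905) * 100 = 81.0%

81.0%


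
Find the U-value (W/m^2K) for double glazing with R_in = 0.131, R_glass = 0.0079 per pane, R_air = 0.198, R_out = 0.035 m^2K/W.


Total thermal resistance (series):
  R_total = R_in + R_glass + R_air + R_glass + R_out
  R_total = 0.131 + 0.0079 + 0.198 + 0.0079 + 0.035 = 0.3798 m^2K/W
U-value = 1 / R_total = 1 / 0.3798 = 2.633 W/m^2K

2.633 W/m^2K


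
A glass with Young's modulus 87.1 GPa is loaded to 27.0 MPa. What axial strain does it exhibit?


Rearrange E = sigma / epsilon:
  epsilon = sigma / E
  E (MPa) = 87.1 * 1000 = 87100
  epsilon = 27.0 / 87100 = 0.00031

0.00031


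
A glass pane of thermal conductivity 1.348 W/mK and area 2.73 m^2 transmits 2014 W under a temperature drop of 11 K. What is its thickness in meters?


Fourier's law: t = k * A * dT / Q
  t = 1.348 * 2.73 * 11 / 2014
  t = 40.48044 / 2014 = 0.0201 m

0.0201 m


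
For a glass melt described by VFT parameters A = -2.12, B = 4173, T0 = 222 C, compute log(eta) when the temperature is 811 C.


VFT equation: log(eta) = A + B / (T - T0)
  T - T0 = 811 - 222 = 589
  B / (T - T0) = 4173 / 589 = 7.085
  log(eta) = -2.12 + 7.085 = 4.965

4.965


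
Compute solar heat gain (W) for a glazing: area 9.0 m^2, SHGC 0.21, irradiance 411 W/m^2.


Solar heat gain: Q = Area * SHGC * Irradiance
  Q = 9.0 * 0.21 * 411 = 776.8 W

776.8 W


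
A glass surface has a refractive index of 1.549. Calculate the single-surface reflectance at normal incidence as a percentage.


Fresnel reflectance at normal incidence:
  R = ((n - 1)/(n + 1))^2
  (n - 1)/(n + 1) = (1.549 - 1)/(1.549 + 1) = 0.215379
  R = 0.215379^2 = 0.0463881
  R(%) = 0.0463881 * 100 = 4.639%

4.639%


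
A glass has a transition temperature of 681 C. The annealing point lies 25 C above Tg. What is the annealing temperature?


The annealing temperature is Tg plus the offset:
  T_anneal = 681 + 25 = 706 C

706 C


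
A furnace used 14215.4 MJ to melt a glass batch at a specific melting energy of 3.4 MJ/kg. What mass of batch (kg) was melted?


Rearrange E = m * s for m:
  m = E / s
  m = 14215.4 / 3.4 = 4181.0 kg

4181.0 kg


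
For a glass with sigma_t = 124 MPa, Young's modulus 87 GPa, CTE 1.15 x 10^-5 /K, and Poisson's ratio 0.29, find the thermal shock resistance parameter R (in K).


Thermal shock resistance: R = sigma * (1 - nu) / (E * alpha)
  Numerator = 124 * (1 - 0.29) = 88.04
  Denominator = 87 * 1000 * (1.15 x 10^-5) = 1.0005
  R = 88.04 / 1.0005 = 88.0 K

88.0 K


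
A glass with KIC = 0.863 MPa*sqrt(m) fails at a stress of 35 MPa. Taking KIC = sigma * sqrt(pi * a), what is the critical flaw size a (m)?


Rearrange KIC = sigma * sqrt(pi * a):
  sqrt(pi * a) = KIC / sigma
  sqrt(pi * a) = 0.863 / 35 = 0.024657
  a = (KIC / sigma)^2 / pi
  a = 0.024657^2 / pi = 0.0001935 m

0.0001935 m


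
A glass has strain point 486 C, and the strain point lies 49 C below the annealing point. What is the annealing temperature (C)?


T_anneal = T_strain + gap:
  T_anneal = 486 + 49 = 535 C

535 C


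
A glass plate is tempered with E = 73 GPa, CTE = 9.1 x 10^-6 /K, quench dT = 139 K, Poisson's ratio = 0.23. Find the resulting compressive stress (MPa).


Tempering stress: sigma = E * alpha * dT / (1 - nu)
  E (MPa) = 73 * 1000 = 73000
  Numerator = 73000 * (9.1 x 10^-6) * 139 = 92.3377
  Denominator = 1 - 0.23 = 0.77
  sigma = 92.3377 / 0.77 = 119.9 MPa

119.9 MPa


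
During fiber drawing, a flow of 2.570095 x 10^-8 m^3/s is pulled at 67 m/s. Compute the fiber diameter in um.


Cross-sectional area from continuity:
  A = Q / v = 2.570095 x 10^-8 / 67 = 3.835963 x 10^-10 m^2
Diameter from circular cross-section:
  d = sqrt(4A / pi) * 10^6 (m -> um)
  d = sqrt(4 * 3.835963 x 10^-10 / pi) * 10^6 = 22.1 um

22.1 um


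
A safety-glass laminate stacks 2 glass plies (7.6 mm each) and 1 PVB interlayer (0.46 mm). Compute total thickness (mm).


Total thickness = glass contribution + PVB contribution
  Glass: 2 * 7.6 = 15.2 mm
  PVB: 1 * 0.46 = 0.46 mm
  Total = 15.2 + 0.46 = 15.66 mm

15.66 mm


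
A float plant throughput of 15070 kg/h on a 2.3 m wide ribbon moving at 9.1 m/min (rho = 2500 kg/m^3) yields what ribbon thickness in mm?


Ribbon cross-section from mass balance:
  Volume rate = throughput / density = 15070 / 2500 = 6.028 m^3/h
  thickness = volume rate / (speed * 60 * width), i.e.
  thickness = throughput / (60 * speed * width * density) * 1000
  thickness = 15070 / (60 * 9.1 * 2.3 * 2500) * 1000 = 4.8 mm

4.8 mm


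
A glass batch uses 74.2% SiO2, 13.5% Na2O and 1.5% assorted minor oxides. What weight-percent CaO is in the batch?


Pieces sum to 100%:
  CaO = 100 - (SiO2 + Na2O + others)
  CaO = 100 - (74.2 + 13.5 + 1.5) = 10.8%

10.8%


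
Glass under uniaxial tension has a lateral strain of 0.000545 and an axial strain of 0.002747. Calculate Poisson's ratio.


Poisson's ratio: nu = lateral strain / axial strain
  nu = 0.000545 / 0.002747 = 0.1984

0.1984


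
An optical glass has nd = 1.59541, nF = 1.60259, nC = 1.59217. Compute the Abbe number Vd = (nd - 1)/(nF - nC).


Abbe number formula: Vd = (nd - 1) / (nF - nC)
  nd - 1 = 1.59541 - 1 = 0.59541
  nF - nC = 1.60259 - 1.59217 = 0.01042
  Vd = 0.59541 / 0.01042 = 57.14

57.14


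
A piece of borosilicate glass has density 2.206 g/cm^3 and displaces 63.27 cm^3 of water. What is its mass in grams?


Rearrange rho = m / V:
  m = rho * V
  m = 2.206 * 63.27 = 139.574 g

139.574 g


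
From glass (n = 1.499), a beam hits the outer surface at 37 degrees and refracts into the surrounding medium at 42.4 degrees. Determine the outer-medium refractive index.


Apply Snell's law: n1 * sin(theta1) = n2 * sin(theta2)
  n2 = n1 * sin(theta1) / sin(theta2)
  sin(37) = 0.601815
  sin(42.4) = 0.674302
  n2 = 1.499 * 0.601815 / 0.674302 = 1.3379

1.3379


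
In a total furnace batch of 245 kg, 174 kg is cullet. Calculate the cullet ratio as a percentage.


Cullet ratio = (cullet mass / total batch mass) * 100
  Ratio = 174 / 245 * 100 = 71.02%

71.02%


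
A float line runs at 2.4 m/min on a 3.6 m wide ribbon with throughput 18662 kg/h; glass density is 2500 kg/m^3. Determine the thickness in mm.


Ribbon cross-section from mass balance:
  Volume rate = throughput / density = 18662 / 2500 = 7.4648 m^3/h
  thickness = volume rate / (speed * 60 * width), i.e.
  thickness = throughput / (60 * speed * width * density) * 1000
  thickness = 18662 / (60 * 2.4 * 3.6 * 2500) * 1000 = 14.4 mm

14.4 mm


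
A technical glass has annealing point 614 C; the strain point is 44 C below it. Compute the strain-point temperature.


Strain point = annealing point - difference:
  T_strain = 614 - 44 = 570 C

570 C


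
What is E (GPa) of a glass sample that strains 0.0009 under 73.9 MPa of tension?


Young's modulus: E = stress / strain
  E = 73.9 MPa / 0.0009 = 82111.11 MPa
Convert to GPa: 82111.11 / 1000 = 82.11 GPa

82.11 GPa


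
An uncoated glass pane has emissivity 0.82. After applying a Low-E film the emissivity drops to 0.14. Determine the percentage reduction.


Percentage reduction = (1 - coated/uncoated) * 100
  Ratio = 0.14 / 0.82 = 0.1707
  Reduction = (1 - 0.1707) * 100 = 82.9%

82.9%


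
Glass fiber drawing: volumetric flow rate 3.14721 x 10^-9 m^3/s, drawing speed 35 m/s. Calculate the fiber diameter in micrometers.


Cross-sectional area from continuity:
  A = Q / v = 3.14721 x 10^-9 / 35 = 8.992029 x 10^-11 m^2
Diameter from circular cross-section:
  d = sqrt(4A / pi) * 10^6 (m -> um)
  d = sqrt(4 * 8.992029 x 10^-11 / pi) * 10^6 = 10.7 um

10.7 um


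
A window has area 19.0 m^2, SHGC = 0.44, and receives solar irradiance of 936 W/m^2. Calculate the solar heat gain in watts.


Solar heat gain: Q = Area * SHGC * Irradiance
  Q = 19.0 * 0.44 * 936 = 7825 W

7825 W


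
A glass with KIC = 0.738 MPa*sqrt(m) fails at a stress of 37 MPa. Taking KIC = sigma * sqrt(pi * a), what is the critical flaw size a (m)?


Rearrange KIC = sigma * sqrt(pi * a):
  sqrt(pi * a) = KIC / sigma
  sqrt(pi * a) = 0.738 / 37 = 0.019946
  a = (KIC / sigma)^2 / pi
  a = 0.019946^2 / pi = 0.0001266 m

0.0001266 m


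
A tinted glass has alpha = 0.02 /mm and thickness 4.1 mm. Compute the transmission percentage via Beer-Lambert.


Beer-Lambert law: T = exp(-alpha * thickness)
  exponent = -0.02 * 4.1 = -0.082
  T = exp(-0.082) = 0.9213
  Percentage = 0.9213 * 100 = 92.13%

92.13%


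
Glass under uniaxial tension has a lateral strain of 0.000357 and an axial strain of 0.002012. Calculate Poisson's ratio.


Poisson's ratio: nu = lateral strain / axial strain
  nu = 0.000357 / 0.002012 = 0.1774

0.1774


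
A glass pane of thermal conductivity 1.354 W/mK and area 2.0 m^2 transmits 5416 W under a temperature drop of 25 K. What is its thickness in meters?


Fourier's law: t = k * A * dT / Q
  t = 1.354 * 2.0 * 25 / 5416
  t = 67.7 / 5416 = 0.0125 m

0.0125 m


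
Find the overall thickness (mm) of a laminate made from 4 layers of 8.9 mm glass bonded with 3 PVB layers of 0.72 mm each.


Total thickness = glass contribution + PVB contribution
  Glass: 4 * 8.9 = 35.6 mm
  PVB: 3 * 0.72 = 2.16 mm
  Total = 35.6 + 2.16 = 37.76 mm

37.76 mm


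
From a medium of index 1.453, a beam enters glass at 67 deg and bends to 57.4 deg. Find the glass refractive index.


Apply Snell's law: n1 * sin(theta1) = n2 * sin(theta2)
  n2 = n1 * sin(theta1) / sin(theta2)
  sin(67) = 0.920505
  sin(57.4) = 0.842452
  n2 = 1.453 * 0.920505 / 0.842452 = 1.5876

1.5876


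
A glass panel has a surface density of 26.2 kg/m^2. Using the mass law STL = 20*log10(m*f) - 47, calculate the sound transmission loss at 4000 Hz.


Mass law: STL = 20 * log10(m * f) - 47
  m * f = 26.2 * 4000 = 104800
  log10(104800) = 5.02036
  STL = 20 * 5.02036 - 47 = 100.4072 - 47 = 53.4 dB

53.4 dB


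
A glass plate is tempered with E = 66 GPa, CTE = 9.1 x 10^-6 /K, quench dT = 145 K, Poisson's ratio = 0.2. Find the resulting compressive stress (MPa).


Tempering stress: sigma = E * alpha * dT / (1 - nu)
  E (MPa) = 66 * 1000 = 66000
  Numerator = 66000 * (9.1 x 10^-6) * 145 = 87.087
  Denominator = 1 - 0.2 = 0.8
  sigma = 87.087 / 0.8 = 108.9 MPa

108.9 MPa


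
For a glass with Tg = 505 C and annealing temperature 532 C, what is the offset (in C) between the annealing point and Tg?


Offset = T_anneal - Tg:
  offset = 532 - 505 = 27 C

27 C


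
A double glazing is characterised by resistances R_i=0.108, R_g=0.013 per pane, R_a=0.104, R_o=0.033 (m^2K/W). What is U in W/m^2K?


Total thermal resistance (series):
  R_total = R_in + R_glass + R_air + R_glass + R_out
  R_total = 0.108 + 0.013 + 0.104 + 0.013 + 0.033 = 0.271 m^2K/W
U-value = 1 / R_total = 1 / 0.271 = 3.69 W/m^2K

3.69 W/m^2K


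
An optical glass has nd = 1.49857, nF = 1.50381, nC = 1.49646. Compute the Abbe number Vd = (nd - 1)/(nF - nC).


Abbe number formula: Vd = (nd - 1) / (nF - nC)
  nd - 1 = 1.49857 - 1 = 0.49857
  nF - nC = 1.50381 - 1.49646 = 0.00735
  Vd = 0.49857 / 0.00735 = 67.83

67.83


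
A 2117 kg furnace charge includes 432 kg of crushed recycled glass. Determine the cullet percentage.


Cullet ratio = (cullet mass / total batch mass) * 100
  Ratio = 432 / 2117 * 100 = 20.41%

20.41%


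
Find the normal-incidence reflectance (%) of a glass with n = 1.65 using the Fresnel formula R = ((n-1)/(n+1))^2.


Fresnel reflectance at normal incidence:
  R = ((n - 1)/(n + 1))^2
  (n - 1)/(n + 1) = (1.65 - 1)/(1.65 + 1) = 0.245283
  R = 0.245283^2 = 0.0601638
  R(%) = 0.0601638 * 100 = 6.016%

6.016%


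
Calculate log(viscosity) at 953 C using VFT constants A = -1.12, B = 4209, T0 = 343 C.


VFT equation: log(eta) = A + B / (T - T0)
  T - T0 = 953 - 343 = 610
  B / (T - T0) = 4209 / 610 = 6.9
  log(eta) = -1.12 + 6.9 = 5.78

5.78


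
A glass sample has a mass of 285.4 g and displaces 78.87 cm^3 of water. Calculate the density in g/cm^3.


Use the definition of density:
  rho = mass / volume
  rho = 285.4 / 78.87 = 3.619 g/cm^3

3.619 g/cm^3


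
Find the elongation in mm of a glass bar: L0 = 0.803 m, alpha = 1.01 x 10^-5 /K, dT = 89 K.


Thermal expansion formula: dL = alpha * L0 * dT
  dL = (1.01 x 10^-5) * 0.803 * 89 = 0.00072182 m
Convert to mm: 0.00072182 * 1000 = 0.7218 mm

0.7218 mm


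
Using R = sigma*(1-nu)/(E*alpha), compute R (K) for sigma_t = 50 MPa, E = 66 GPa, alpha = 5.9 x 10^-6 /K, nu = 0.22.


Thermal shock resistance: R = sigma * (1 - nu) / (E * alpha)
  Numerator = 50 * (1 - 0.22) = 39.0
  Denominator = 66 * 1000 * (5.9 x 10^-6) = 0.3894
  R = 39.0 / 0.3894 = 100.2 K

100.2 K


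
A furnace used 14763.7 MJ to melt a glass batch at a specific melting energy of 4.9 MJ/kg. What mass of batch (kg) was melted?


Rearrange E = m * s for m:
  m = E / s
  m = 14763.7 / 4.9 = 3013.0 kg

3013.0 kg


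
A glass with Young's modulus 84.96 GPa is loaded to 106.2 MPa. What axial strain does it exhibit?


Rearrange E = sigma / epsilon:
  epsilon = sigma / E
  E (MPa) = 84.96 * 1000 = 84960
  epsilon = 106.2 / 84960 = 0.00125

0.00125


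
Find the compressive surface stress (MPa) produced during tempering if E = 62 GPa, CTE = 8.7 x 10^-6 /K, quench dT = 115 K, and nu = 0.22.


Tempering stress: sigma = E * alpha * dT / (1 - nu)
  E (MPa) = 62 * 1000 = 62000
  Numerator = 62000 * (8.7 x 10^-6) * 115 = 62.031
  Denominator = 1 - 0.22 = 0.78
  sigma = 62.031 / 0.78 = 79.5 MPa

79.5 MPa


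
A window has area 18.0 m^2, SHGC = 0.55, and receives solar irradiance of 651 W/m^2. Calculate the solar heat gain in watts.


Solar heat gain: Q = Area * SHGC * Irradiance
  Q = 18.0 * 0.55 * 651 = 6444.9 W

6444.9 W


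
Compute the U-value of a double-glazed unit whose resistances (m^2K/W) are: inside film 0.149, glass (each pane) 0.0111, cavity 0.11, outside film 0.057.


Total thermal resistance (series):
  R_total = R_in + R_glass + R_air + R_glass + R_out
  R_total = 0.149 + 0.0111 + 0.11 + 0.0111 + 0.057 = 0.3382 m^2K/W
U-value = 1 / R_total = 1 / 0.3382 = 2.957 W/m^2K

2.957 W/m^2K


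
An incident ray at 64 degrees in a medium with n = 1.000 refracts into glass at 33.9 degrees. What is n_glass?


Apply Snell's law: n1 * sin(theta1) = n2 * sin(theta2)
  n2 = n1 * sin(theta1) / sin(theta2)
  sin(64) = 0.898794
  sin(33.9) = 0.557745
  n2 = 1.000 * 0.898794 / 0.557745 = 1.6115

1.6115


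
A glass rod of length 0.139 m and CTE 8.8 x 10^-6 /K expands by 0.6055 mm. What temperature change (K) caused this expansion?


Rearrange dL = alpha * L0 * dT for dT:
  dT = dL / (alpha * L0)
  dL (m) = 0.6055 / 1000 = 0.0006055
  dT = 0.0006055 / ((8.8 x 10^-6) * 0.139) = 495.0 K

495.0 K


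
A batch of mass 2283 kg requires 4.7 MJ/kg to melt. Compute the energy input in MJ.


Total energy = mass * specific energy
  E = 2283 * 4.7 = 10730.1 MJ

10730.1 MJ


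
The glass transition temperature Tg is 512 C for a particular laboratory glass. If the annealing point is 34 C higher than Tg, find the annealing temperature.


The annealing temperature is Tg plus the offset:
  T_anneal = 512 + 34 = 546 C

546 C


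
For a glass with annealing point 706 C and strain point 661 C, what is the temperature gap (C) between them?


Gap = T_anneal - T_strain:
  gap = 706 - 661 = 45 C

45 C


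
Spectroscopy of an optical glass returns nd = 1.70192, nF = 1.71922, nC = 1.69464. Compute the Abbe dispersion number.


Abbe number formula: Vd = (nd - 1) / (nF - nC)
  nd - 1 = 1.70192 - 1 = 0.70192
  nF - nC = 1.71922 - 1.69464 = 0.02458
  Vd = 0.70192 / 0.02458 = 28.56

28.56


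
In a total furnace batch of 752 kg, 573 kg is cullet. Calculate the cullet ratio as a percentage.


Cullet ratio = (cullet mass / total batch mass) * 100
  Ratio = 573 / 752 * 100 = 76.2%

76.2%


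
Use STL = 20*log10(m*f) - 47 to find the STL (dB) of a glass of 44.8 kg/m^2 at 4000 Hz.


Mass law: STL = 20 * log10(m * f) - 47
  m * f = 44.8 * 4000 = 179200
  log10(179200) = 5.25334
  STL = 20 * 5.25334 - 47 = 105.0668 - 47 = 58.1 dB

58.1 dB


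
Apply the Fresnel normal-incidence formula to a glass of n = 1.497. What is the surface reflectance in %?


Fresnel reflectance at normal incidence:
  R = ((n - 1)/(n + 1))^2
  (n - 1)/(n + 1) = (1.497 - 1)/(1.497 + 1) = 0.199039
  R = 0.199039^2 = 0.0396165
  R(%) = 0.0396165 * 100 = 3.962%

3.962%


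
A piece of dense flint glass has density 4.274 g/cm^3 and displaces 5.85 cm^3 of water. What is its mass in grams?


Rearrange rho = m / V:
  m = rho * V
  m = 4.274 * 5.85 = 25.003 g

25.003 g


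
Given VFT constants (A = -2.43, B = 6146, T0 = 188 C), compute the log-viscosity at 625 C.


VFT equation: log(eta) = A + B / (T - T0)
  T - T0 = 625 - 188 = 437
  B / (T - T0) = 6146 / 437 = 14.064
  log(eta) = -2.43 + 14.064 = 11.634

11.634


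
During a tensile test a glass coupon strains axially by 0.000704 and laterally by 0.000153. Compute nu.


Poisson's ratio: nu = lateral strain / axial strain
  nu = 0.000153 / 0.000704 = 0.2173

0.2173


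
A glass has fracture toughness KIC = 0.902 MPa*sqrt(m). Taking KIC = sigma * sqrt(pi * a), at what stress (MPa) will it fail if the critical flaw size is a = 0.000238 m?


Rearrange KIC = sigma * sqrt(pi * a):
  sigma = KIC / sqrt(pi * a)
  sqrt(pi * 0.000238) = 0.027344
  sigma = 0.902 / 0.027344 = 32.99 MPa

32.99 MPa


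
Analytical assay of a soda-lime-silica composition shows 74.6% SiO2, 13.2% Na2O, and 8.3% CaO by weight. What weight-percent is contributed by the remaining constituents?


Sum the three major oxides:
  SiO2 + Na2O + CaO = 74.6 + 13.2 + 8.3 = 96.1%
Subtract from 100%:
  Others = 100 - 96.1 = 3.9%

3.9%


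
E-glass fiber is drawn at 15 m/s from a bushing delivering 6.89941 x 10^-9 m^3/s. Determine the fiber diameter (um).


Cross-sectional area from continuity:
  A = Q / v = 6.89941 x 10^-9 / 15 = 4.599607 x 10^-10 m^2
Diameter from circular cross-section:
  d = sqrt(4A / pi) * 10^6 (m -> um)
  d = sqrt(4 * 4.599607 x 10^-10 / pi) * 10^6 = 24.2 um

24.2 um


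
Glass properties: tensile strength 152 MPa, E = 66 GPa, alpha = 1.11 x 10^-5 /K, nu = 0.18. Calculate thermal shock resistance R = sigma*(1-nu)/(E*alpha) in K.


Thermal shock resistance: R = sigma * (1 - nu) / (E * alpha)
  Numerator = 152 * (1 - 0.18) = 124.64
  Denominator = 66 * 1000 * (1.11 x 10^-5) = 0.7326
  R = 124.64 / 0.7326 = 170.1 K

170.1 K


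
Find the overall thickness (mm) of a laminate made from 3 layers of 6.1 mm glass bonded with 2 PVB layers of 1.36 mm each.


Total thickness = glass contribution + PVB contribution
  Glass: 3 * 6.1 = 18.3 mm
  PVB: 2 * 1.36 = 2.72 mm
  Total = 18.3 + 2.72 = 21.02 mm

21.02 mm


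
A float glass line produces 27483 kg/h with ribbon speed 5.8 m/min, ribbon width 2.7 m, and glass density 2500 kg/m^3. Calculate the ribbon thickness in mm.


Ribbon cross-section from mass balance:
  Volume rate = throughput / density = 27483 / 2500 = 10.9932 m^3/h
  thickness = volume rate / (speed * 60 * width), i.e.
  thickness = throughput / (60 * speed * width * density) * 1000
  thickness = 27483 / (60 * 5.8 * 2.7 * 2500) * 1000 = 11.7 mm

11.7 mm


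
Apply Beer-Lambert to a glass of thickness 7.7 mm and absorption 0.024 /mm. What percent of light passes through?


Beer-Lambert law: T = exp(-alpha * thickness)
  exponent = -0.024 * 7.7 = -0.1848
  T = exp(-0.1848) = 0.8313
  Percentage = 0.8313 * 100 = 83.13%

83.13%


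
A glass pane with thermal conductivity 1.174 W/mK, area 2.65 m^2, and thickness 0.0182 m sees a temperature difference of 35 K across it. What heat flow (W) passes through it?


Fourier's law: Q = k * A * dT / t
  Q = 1.174 * 2.65 * 35 / 0.0182
  Q = 108.8885 / 0.0182 = 5982.9 W

5982.9 W


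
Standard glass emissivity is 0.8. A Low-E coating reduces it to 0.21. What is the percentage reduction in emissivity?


Percentage reduction = (1 - coated/uncoated) * 100
  Ratio = 0.21 / 0.8 = 0.2625
  Reduction = (1 - 0.2625) * 100 = 73.8%

73.8%


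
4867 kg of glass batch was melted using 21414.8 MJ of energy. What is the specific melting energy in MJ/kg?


Rearrange E = m * s for s:
  s = E / m
  s = 21414.8 / 4867 = 4.4 MJ/kg

4.4 MJ/kg


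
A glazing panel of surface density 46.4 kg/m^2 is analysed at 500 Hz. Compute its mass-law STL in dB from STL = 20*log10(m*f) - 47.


Mass law: STL = 20 * log10(m * f) - 47
  m * f = 46.4 * 500 = 23200
  log10(23200) = 4.36549
  STL = 20 * 4.36549 - 47 = 87.3098 - 47 = 40.3 dB

40.3 dB


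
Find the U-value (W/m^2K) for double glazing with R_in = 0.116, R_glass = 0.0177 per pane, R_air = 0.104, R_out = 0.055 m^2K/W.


Total thermal resistance (series):
  R_total = R_in + R_glass + R_air + R_glass + R_out
  R_total = 0.116 + 0.0177 + 0.104 + 0.0177 + 0.055 = 0.3104 m^2K/W
U-value = 1 / R_total = 1 / 0.3104 = 3.222 W/m^2K

3.222 W/m^2K


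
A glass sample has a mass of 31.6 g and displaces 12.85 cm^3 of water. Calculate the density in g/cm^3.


Use the definition of density:
  rho = mass / volume
  rho = 31.6 / 12.85 = 2.459 g/cm^3

2.459 g/cm^3


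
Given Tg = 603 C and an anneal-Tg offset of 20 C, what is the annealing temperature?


The annealing temperature is Tg plus the offset:
  T_anneal = 603 + 20 = 623 C

623 C


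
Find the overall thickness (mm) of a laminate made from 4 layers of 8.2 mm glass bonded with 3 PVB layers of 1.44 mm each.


Total thickness = glass contribution + PVB contribution
  Glass: 4 * 8.2 = 32.8 mm
  PVB: 3 * 1.44 = 4.32 mm
  Total = 32.8 + 4.32 = 37.12 mm

37.12 mm


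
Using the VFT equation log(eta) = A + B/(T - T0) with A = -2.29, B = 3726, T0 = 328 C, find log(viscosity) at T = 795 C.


VFT equation: log(eta) = A + B / (T - T0)
  T - T0 = 795 - 328 = 467
  B / (T - T0) = 3726 / 467 = 7.979
  log(eta) = -2.29 + 7.979 = 5.689

5.689


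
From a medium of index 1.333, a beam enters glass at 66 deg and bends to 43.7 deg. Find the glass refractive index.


Apply Snell's law: n1 * sin(theta1) = n2 * sin(theta2)
  n2 = n1 * sin(theta1) / sin(theta2)
  sin(66) = 0.913545
  sin(43.7) = 0.690882
  n2 = 1.333 * 0.913545 / 0.690882 = 1.7626

1.7626


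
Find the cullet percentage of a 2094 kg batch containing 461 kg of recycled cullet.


Cullet ratio = (cullet mass / total batch mass) * 100
  Ratio = 461 / 2094 * 100 = 22.02%

22.02%


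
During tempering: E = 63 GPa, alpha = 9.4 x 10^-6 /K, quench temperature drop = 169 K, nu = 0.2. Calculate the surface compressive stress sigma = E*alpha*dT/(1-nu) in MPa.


Tempering stress: sigma = E * alpha * dT / (1 - nu)
  E (MPa) = 63 * 1000 = 63000
  Numerator = 63000 * (9.4 x 10^-6) * 169 = 100.0818
  Denominator = 1 - 0.2 = 0.8
  sigma = 100.0818 / 0.8 = 125.1 MPa

125.1 MPa


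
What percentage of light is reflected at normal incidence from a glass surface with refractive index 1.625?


Fresnel reflectance at normal incidence:
  R = ((n - 1)/(n + 1))^2
  (n - 1)/(n + 1) = (1.625 - 1)/(1.625 + 1) = 0.238095
  R = 0.238095^2 = 0.0566892
  R(%) = 0.0566892 * 100 = 5.669%

5.669%


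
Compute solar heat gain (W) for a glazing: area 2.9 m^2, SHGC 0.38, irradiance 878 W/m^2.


Solar heat gain: Q = Area * SHGC * Irradiance
  Q = 2.9 * 0.38 * 878 = 967.6 W

967.6 W


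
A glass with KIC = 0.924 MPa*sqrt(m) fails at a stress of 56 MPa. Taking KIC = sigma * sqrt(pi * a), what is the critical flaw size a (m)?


Rearrange KIC = sigma * sqrt(pi * a):
  sqrt(pi * a) = KIC / sigma
  sqrt(pi * a) = 0.924 / 56 = 0.0165
  a = (KIC / sigma)^2 / pi
  a = 0.0165^2 / pi = 0.0000867 m

0.0000867 m


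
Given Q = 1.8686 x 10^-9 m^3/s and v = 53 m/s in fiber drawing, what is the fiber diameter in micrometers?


Cross-sectional area from continuity:
  A = Q / v = 1.8686 x 10^-9 / 53 = 3.52566 x 10^-11 m^2
Diameter from circular cross-section:
  d = sqrt(4A / pi) * 10^6 (m -> um)
  d = sqrt(4 * 3.52566 x 10^-11 / pi) * 10^6 = 6.7 um

6.7 um


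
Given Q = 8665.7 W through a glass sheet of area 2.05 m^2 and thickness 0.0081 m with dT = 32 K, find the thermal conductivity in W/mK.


Fourier's law rearranged: k = Q * t / (A * dT)
  Numerator = 8665.7 * 0.0081 = 70.19217
  Denominator = 2.05 * 32 = 65.6
  k = 70.19217 / 65.6 = 1.07 W/mK

1.07 W/mK


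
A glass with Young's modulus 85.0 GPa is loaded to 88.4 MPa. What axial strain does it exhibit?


Rearrange E = sigma / epsilon:
  epsilon = sigma / E
  E (MPa) = 85.0 * 1000 = 85000
  epsilon = 88.4 / 85000 = 0.00104

0.00104


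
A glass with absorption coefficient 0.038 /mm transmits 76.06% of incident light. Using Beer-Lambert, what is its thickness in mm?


Rearrange T = exp(-alpha * thickness):
  thickness = -ln(T) / alpha
  T = 76.06/100 = 0.7606
  ln(T) = -0.27365
  -ln(T) = 0.27365
  thickness = 0.27365 / 0.038 = 7.2 mm

7.2 mm


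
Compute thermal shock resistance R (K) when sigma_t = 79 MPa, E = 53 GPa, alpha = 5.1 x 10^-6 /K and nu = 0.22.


Thermal shock resistance: R = sigma * (1 - nu) / (E * alpha)
  Numerator = 79 * (1 - 0.22) = 61.62
  Denominator = 53 * 1000 * (5.1 x 10^-6) = 0.2703
  R = 61.62 / 0.2703 = 228.0 K

228.0 K


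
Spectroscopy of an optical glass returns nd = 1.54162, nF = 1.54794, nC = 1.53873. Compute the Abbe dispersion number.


Abbe number formula: Vd = (nd - 1) / (nF - nC)
  nd - 1 = 1.54162 - 1 = 0.54162
  nF - nC = 1.54794 - 1.53873 = 0.00921
  Vd = 0.54162 / 0.00921 = 58.81

58.81


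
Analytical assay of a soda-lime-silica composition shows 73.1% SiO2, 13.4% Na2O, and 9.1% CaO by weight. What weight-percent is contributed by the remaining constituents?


Sum the three major oxides:
  SiO2 + Na2O + CaO = 73.1 + 13.4 + 9.1 = 95.6%
Subtract from 100%:
  Others = 100 - 95.6 = 4.4%

4.4%


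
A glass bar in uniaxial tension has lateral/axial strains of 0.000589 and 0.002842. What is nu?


Poisson's ratio: nu = lateral strain / axial strain
  nu = 0.000589 / 0.002842 = 0.2072

0.2072


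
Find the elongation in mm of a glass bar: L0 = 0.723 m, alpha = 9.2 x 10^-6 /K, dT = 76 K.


Thermal expansion formula: dL = alpha * L0 * dT
  dL = (9.2 x 10^-6) * 0.723 * 76 = 0.00050552 m
Convert to mm: 0.00050552 * 1000 = 0.5055 mm

0.5055 mm


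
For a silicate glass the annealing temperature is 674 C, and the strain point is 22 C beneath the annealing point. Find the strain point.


Strain point = annealing point - difference:
  T_strain = 674 - 22 = 652 C

652 C


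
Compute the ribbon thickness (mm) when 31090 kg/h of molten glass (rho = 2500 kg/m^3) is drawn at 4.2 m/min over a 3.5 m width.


Ribbon cross-section from mass balance:
  Volume rate = throughput / density = 31090 / 2500 = 12.436 m^3/h
  thickness = volume rate / (speed * 60 * width), i.e.
  thickness = throughput / (60 * speed * width * density) * 1000
  thickness = 31090 / (60 * 4.2 * 3.5 * 2500) * 1000 = 14.1 mm

14.1 mm


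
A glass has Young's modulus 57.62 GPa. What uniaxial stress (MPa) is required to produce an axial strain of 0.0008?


Rearrange E = sigma / epsilon:
  sigma = E * epsilon
  E (MPa) = 57.62 * 1000 = 57620
  sigma = 57620 * 0.0008 = 46.1 MPa

46.1 MPa


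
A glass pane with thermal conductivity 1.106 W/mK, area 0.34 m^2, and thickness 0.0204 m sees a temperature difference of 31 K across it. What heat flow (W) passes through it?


Fourier's law: Q = k * A * dT / t
  Q = 1.106 * 0.34 * 31 / 0.0204
  Q = 11.65724 / 0.0204 = 571.4 W

571.4 W


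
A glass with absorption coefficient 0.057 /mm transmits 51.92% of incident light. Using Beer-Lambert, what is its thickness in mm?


Rearrange T = exp(-alpha * thickness):
  thickness = -ln(T) / alpha
  T = 51.92/100 = 0.5192
  ln(T) = -0.65547
  -ln(T) = 0.65547
  thickness = 0.65547 / 0.057 = 11.5 mm

11.5 mm


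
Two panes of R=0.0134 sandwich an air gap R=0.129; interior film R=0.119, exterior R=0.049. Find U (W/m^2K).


Total thermal resistance (series):
  R_total = R_in + R_glass + R_air + R_glass + R_out
  R_total = 0.119 + 0.0134 + 0.129 + 0.0134 + 0.049 = 0.3238 m^2K/W
U-value = 1 / R_total = 1 / 0.3238 = 3.088 W/m^2K

3.088 W/m^2K


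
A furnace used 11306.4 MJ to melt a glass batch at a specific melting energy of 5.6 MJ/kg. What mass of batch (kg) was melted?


Rearrange E = m * s for m:
  m = E / s
  m = 11306.4 / 5.6 = 2019.0 kg

2019.0 kg


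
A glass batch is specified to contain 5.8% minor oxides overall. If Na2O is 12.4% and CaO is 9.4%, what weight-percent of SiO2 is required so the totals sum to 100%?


Known pieces sum to 100%:
  SiO2 = 100 - (others + Na2O + CaO)
  SiO2 = 100 - (5.8 + 12.4 + 9.4) = 72.4%

72.4%


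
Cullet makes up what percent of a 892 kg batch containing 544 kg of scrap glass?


Cullet ratio = (cullet mass / total batch mass) * 100
  Ratio = 544 / 892 * 100 = 60.99%

60.99%


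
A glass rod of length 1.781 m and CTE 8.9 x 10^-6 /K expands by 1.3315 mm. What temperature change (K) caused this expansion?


Rearrange dL = alpha * L0 * dT for dT:
  dT = dL / (alpha * L0)
  dL (m) = 1.3315 / 1000 = 0.0013315
  dT = 0.0013315 / ((8.9 x 10^-6) * 1.781) = 84.0 K

84.0 K


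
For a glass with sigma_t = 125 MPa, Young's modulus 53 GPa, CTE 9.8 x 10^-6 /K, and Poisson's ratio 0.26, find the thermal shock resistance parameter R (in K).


Thermal shock resistance: R = sigma * (1 - nu) / (E * alpha)
  Numerator = 125 * (1 - 0.26) = 92.5
  Denominator = 53 * 1000 * (9.8 x 10^-6) = 0.5194
  R = 92.5 / 0.5194 = 178.1 K

178.1 K


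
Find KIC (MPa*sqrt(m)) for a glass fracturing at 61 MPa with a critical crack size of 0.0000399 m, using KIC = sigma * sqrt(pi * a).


Fracture toughness: KIC = sigma * sqrt(pi * a)
  pi * a = pi * 0.0000399 = 0.00012535
  sqrt(pi * a) = 0.011196
  KIC = 61 * 0.011196 = 0.683 MPa*sqrt(m)

0.683 MPa*sqrt(m)


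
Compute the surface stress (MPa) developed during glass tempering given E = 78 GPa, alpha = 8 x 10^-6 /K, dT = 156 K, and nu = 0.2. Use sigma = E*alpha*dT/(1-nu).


Tempering stress: sigma = E * alpha * dT / (1 - nu)
  E (MPa) = 78 * 1000 = 78000
  Numerator = 78000 * (8 x 10^-6) * 156 = 97.344
  Denominator = 1 - 0.2 = 0.8
  sigma = 97.344 / 0.8 = 121.7 MPa

121.7 MPa


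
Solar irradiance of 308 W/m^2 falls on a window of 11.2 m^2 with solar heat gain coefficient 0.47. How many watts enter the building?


Solar heat gain: Q = Area * SHGC * Irradiance
  Q = 11.2 * 0.47 * 308 = 1621.3 W

1621.3 W


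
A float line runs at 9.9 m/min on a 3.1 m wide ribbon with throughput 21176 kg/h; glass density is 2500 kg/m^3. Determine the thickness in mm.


Ribbon cross-section from mass balance:
  Volume rate = throughput / density = 21176 / 2500 = 8.4704 m^3/h
  thickness = volume rate / (speed * 60 * width), i.e.
  thickness = throughput / (60 * speed * width * density) * 1000
  thickness = 21176 / (60 * 9.9 * 3.1 * 2500) * 1000 = 4.6 mm

4.6 mm


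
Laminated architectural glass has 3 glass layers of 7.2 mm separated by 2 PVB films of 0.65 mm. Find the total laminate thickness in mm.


Total thickness = glass contribution + PVB contribution
  Glass: 3 * 7.2 = 21.6 mm
  PVB: 2 * 0.65 = 1.3 mm
  Total = 21.6 + 1.3 = 22.9 mm

22.9 mm


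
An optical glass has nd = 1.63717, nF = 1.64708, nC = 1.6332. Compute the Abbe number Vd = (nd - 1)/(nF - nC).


Abbe number formula: Vd = (nd - 1) / (nF - nC)
  nd - 1 = 1.63717 - 1 = 0.63717
  nF - nC = 1.64708 - 1.6332 = 0.01388
  Vd = 0.63717 / 0.01388 = 45.91

45.91


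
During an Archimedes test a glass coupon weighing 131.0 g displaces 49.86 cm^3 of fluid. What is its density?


Use the definition of density:
  rho = mass / volume
  rho = 131.0 / 49.86 = 2.627 g/cm^3

2.627 g/cm^3


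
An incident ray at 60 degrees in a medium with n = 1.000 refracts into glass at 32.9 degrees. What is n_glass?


Apply Snell's law: n1 * sin(theta1) = n2 * sin(theta2)
  n2 = n1 * sin(theta1) / sin(theta2)
  sin(60) = 0.866025
  sin(32.9) = 0.543174
  n2 = 1.000 * 0.866025 / 0.543174 = 1.5944

1.5944


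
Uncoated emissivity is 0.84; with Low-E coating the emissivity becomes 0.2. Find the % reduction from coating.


Percentage reduction = (1 - coated/uncoated) * 100
  Ratio = 0.2 / 0.84 = 0.2381
  Reduction = (1 - 0.2381) * 100 = 76.2%

76.2%


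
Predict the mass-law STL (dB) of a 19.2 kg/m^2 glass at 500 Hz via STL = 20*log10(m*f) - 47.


Mass law: STL = 20 * log10(m * f) - 47
  m * f = 19.2 * 500 = 9600
  log10(9600) = 3.98227
  STL = 20 * 3.98227 - 47 = 79.6454 - 47 = 32.6 dB

32.6 dB


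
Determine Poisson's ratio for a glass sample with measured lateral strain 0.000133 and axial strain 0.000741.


Poisson's ratio: nu = lateral strain / axial strain
  nu = 0.000133 / 0.000741 = 0.1795

0.1795


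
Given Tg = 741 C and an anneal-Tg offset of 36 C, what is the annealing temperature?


The annealing temperature is Tg plus the offset:
  T_anneal = 741 + 36 = 777 C

777 C


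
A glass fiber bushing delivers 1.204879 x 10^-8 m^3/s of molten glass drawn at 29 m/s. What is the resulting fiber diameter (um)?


Cross-sectional area from continuity:
  A = Q / v = 1.204879 x 10^-8 / 29 = 4.154755 x 10^-10 m^2
Diameter from circular cross-section:
  d = sqrt(4A / pi) * 10^6 (m -> um)
  d = sqrt(4 * 4.154755 x 10^-10 / pi) * 10^6 = 23.0 um

23.0 um


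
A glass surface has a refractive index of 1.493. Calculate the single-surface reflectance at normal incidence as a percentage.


Fresnel reflectance at normal incidence:
  R = ((n - 1)/(n + 1))^2
  (n - 1)/(n + 1) = (1.493 - 1)/(1.493 + 1) = 0.197754
  R = 0.197754^2 = 0.0391066
  R(%) = 0.0391066 * 100 = 3.911%

3.911%


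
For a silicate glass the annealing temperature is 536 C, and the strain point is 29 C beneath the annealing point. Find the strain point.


Strain point = annealing point - difference:
  T_strain = 536 - 29 = 507 C

507 C


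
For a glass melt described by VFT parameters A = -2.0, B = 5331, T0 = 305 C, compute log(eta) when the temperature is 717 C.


VFT equation: log(eta) = A + B / (T - T0)
  T - T0 = 717 - 305 = 412
  B / (T - T0) = 5331 / 412 = 12.939
  log(eta) = -2.0 + 12.939 = 10.939

10.939


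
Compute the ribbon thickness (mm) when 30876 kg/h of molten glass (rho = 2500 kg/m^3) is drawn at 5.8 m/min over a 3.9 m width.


Ribbon cross-section from mass balance:
  Volume rate = throughput / density = 30876 / 2500 = 12.3504 m^3/h
  thickness = volume rate / (speed * 60 * width), i.e.
  thickness = throughput / (60 * speed * width * density) * 1000
  thickness = 30876 / (60 * 5.8 * 3.9 * 2500) * 1000 = 9.1 mm

9.1 mm


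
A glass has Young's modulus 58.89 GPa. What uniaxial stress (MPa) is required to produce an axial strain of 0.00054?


Rearrange E = sigma / epsilon:
  sigma = E * epsilon
  E (MPa) = 58.89 * 1000 = 58890
  sigma = 58890 * 0.00054 = 31.8 MPa

31.8 MPa


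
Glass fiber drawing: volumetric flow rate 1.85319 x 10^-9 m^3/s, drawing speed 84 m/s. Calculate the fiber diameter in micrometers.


Cross-sectional area from continuity:
  A = Q / v = 1.85319 x 10^-9 / 84 = 2.206179 x 10^-11 m^2
Diameter from circular cross-section:
  d = sqrt(4A / pi) * 10^6 (m -> um)
  d = sqrt(4 * 2.206179 x 10^-11 / pi) * 10^6 = 5.3 um

5.3 um


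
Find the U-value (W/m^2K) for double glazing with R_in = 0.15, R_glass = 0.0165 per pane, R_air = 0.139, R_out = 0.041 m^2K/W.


Total thermal resistance (series):
  R_total = R_in + R_glass + R_air + R_glass + R_out
  R_total = 0.15 + 0.0165 + 0.139 + 0.0165 + 0.041 = 0.363 m^2K/W
U-value = 1 / R_total = 1 / 0.363 = 2.755 W/m^2K

2.755 W/m^2K


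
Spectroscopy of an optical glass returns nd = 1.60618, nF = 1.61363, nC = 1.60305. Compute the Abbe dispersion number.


Abbe number formula: Vd = (nd - 1) / (nF - nC)
  nd - 1 = 1.60618 - 1 = 0.60618
  nF - nC = 1.61363 - 1.60305 = 0.01058
  Vd = 0.60618 / 0.01058 = 57.29

57.29


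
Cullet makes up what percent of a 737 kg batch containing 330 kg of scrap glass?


Cullet ratio = (cullet mass / total batch mass) * 100
  Ratio = 330 / 737 * 100 = 44.78%

44.78%


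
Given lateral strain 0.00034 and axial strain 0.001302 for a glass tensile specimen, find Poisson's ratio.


Poisson's ratio: nu = lateral strain / axial strain
  nu = 0.00034 / 0.001302 = 0.2611

0.2611


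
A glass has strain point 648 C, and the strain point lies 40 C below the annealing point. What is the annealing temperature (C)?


T_anneal = T_strain + gap:
  T_anneal = 648 + 40 = 688 C

688 C


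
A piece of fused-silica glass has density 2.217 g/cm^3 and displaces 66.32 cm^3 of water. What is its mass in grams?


Rearrange rho = m / V:
  m = rho * V
  m = 2.217 * 66.32 = 147.031 g

147.031 g


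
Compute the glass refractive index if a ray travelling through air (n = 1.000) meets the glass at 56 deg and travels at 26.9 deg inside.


Apply Snell's law: n1 * sin(theta1) = n2 * sin(theta2)
  n2 = n1 * sin(theta1) / sin(theta2)
  sin(56) = 0.829038
  sin(26.9) = 0.452435
  n2 = 1.000 * 0.829038 / 0.452435 = 1.8324

1.8324


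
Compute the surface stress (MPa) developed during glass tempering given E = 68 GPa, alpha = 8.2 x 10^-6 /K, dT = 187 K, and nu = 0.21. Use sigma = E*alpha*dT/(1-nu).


Tempering stress: sigma = E * alpha * dT / (1 - nu)
  E (MPa) = 68 * 1000 = 68000
  Numerator = 68000 * (8.2 x 10^-6) * 187 = 104.2712
  Denominator = 1 - 0.21 = 0.79
  sigma = 104.2712 / 0.79 = 132.0 MPa

132.0 MPa


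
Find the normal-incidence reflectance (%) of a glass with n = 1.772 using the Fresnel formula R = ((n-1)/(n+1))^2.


Fresnel reflectance at normal incidence:
  R = ((n - 1)/(n + 1))^2
  (n - 1)/(n + 1) = (1.772 - 1)/(1.772 + 1) = 0.278499
  R = 0.278499^2 = 0.0775617
  R(%) = 0.0775617 * 100 = 7.756%

7.756%


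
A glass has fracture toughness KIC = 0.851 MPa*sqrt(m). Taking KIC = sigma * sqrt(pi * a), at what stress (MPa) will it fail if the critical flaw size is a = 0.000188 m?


Rearrange KIC = sigma * sqrt(pi * a):
  sigma = KIC / sqrt(pi * a)
  sqrt(pi * 0.000188) = 0.024303
  sigma = 0.851 / 0.024303 = 35.02 MPa

35.02 MPa
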